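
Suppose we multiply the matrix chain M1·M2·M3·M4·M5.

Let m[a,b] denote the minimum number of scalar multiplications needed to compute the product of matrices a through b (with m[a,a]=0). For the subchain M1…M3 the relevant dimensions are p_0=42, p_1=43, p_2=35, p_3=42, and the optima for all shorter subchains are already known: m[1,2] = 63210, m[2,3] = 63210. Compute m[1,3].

124950

m[1,3] = min over k∈[1,2] of m[1,k]+m[k+1,3]+p_{0}·p_k·p_{3}.
k=1: 0 + 63210 + 42·43·42 = 139062; k=2: 63210 + 0 + 42·35·42 = 124950.
Minimum: 124950 at k=2.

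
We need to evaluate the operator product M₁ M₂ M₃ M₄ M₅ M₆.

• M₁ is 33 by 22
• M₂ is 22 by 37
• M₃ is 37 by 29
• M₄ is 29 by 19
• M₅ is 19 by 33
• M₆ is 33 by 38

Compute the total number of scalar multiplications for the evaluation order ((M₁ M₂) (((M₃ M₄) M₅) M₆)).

163244

(M₁ M₂): 33×22 by 22×37 → 33×37, cost 33·22·37 = 26862
(M₃ M₄): 37×29 by 29×19 → 37×19, cost 37·29·19 = 20387
((M₃ M₄) M₅): 37×19 by 19×33 → 37×33, cost 37·19·33 = 23199; cumulative 43586
(((M₃ M₄) M₅) M₆): 37×33 by 33×38 → 37×38, cost 37·33·38 = 46398; cumulative 89984
((M₁ M₂) (((M₃ M₄) M₅) M₆)): 33×37 by 37×38 → 33×38, cost 33·37·38 = 46398; cumulative 163244
Total: 163244 scalar multiplications.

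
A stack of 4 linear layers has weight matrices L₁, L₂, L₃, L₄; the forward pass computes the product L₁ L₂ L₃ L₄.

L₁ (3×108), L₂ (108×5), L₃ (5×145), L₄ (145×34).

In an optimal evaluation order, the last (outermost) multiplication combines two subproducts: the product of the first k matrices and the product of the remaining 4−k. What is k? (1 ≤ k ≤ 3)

Adjacent pairs: L₁L₂ = 3·108·5 = 1620; L₂L₃ = 108·5·145 = 78300; L₃L₄ = 5·145·34 = 24650.
Length 3: L₁..L₃: k=1: 0+78300+3·108·145=125280; k=2: 1620+0+3·5·145=3795 → min 3795 | L₂..L₄: k=2: 0+24650+108·5·34=43010; k=3: 78300+0+108·145·34=610740 → min 43010.
Top-level splits: k=1: (L₁..L₁)·(L₂..L₄) → 0+43010+3·108·34 = 54026; k=2: (L₁..L₂)·(L₃..L₄) → 1620+24650+3·5·34 = 26780; k=3: (L₁..L₃)·(L₄..L₄) → 3795+0+3·145·34 = 18585.
Best split is after L₃, i.e. k = 3.

3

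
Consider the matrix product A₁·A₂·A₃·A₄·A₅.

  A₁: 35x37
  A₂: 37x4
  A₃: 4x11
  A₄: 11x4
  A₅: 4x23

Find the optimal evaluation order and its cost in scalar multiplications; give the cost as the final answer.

Adjacent pairs: A₁A₂ = 35·37·4 = 5180; A₂A₃ = 37·4·11 = 1628; A₃A₄ = 4·11·4 = 176; A₄A₅ = 11·4·23 = 1012.
Length 3: A₁..A₃: k=1: 0+1628+35·37·11=15873; k=2: 5180+0+35·4·11=6720 → min 6720 | A₂..A₄: k=2: 0+176+37·4·4=768; k=3: 1628+0+37·11·4=3256 → min 768 | A₃..A₅: k=3: 0+1012+4·11·23=2024; k=4: 176+0+4·4·23=544 → min 544.
Length 4: A₁..A₄: k=1: 0+768+35·37·4=5948; k=2: 5180+176+35·4·4=5916; k=3: 6720+0+35·11·4=8260 → min 5916 | A₂..A₅: k=2: 0+544+37·4·23=3948; k=3: 1628+1012+37·11·23=12001; k=4: 768+0+37·4·23=4172 → min 3948.
Length 5: A₁..A₅: k=1: 0+3948+35·37·23=33733; k=2: 5180+544+35·4·23=8944; k=3: 6720+1012+35·11·23=16587; k=4: 5916+0+35·4·23=9136 → min 8944.
Optimal parenthesization: ((A₁·A₂)·((A₃·A₄)·A₅)) with cost 8944.

8944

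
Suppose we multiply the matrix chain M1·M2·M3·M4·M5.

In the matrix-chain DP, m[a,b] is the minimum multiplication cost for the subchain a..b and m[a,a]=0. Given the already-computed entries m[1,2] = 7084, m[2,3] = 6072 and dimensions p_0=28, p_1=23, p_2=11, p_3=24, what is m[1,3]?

14476

m[1,3] = min over k∈[1,2] of m[1,k]+m[k+1,3]+p_{0}·p_k·p_{3}.
k=1: 0 + 6072 + 28·23·24 = 21528; k=2: 7084 + 0 + 28·11·24 = 14476.
Minimum: 14476 at k=2.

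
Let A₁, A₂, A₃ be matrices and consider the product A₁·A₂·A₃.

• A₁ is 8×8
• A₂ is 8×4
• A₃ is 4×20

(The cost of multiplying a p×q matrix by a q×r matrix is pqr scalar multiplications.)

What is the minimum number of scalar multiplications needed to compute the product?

896

Order (A₁·(A₂·A₃)): (A₂·A₃): 8×4 by 4×20 → 8×20, cost 8·4·20 = 640; (A₁·(A₂·A₃)): 8×8 by 8×20 → 8×20, cost 8·8·20 = 1280; cumulative 1920. Total 1920.
Order ((A₁·A₂)·A₃): (A₁·A₂): 8×8 by 8×4 → 8×4, cost 8·8·4 = 256; ((A₁·A₂)·A₃): 8×4 by 4×20 → 8×20, cost 8·4·20 = 640; cumulative 896. Total 896.
Minimum: 896.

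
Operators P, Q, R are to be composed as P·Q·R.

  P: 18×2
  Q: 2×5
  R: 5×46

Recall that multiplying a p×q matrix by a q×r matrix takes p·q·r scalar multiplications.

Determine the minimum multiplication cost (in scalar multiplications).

2116

Order (P·(Q·R)): (Q·R): 2×5 by 5×46 → 2×46, cost 2·5·46 = 460; (P·(Q·R)): 18×2 by 2×46 → 18×46, cost 18·2·46 = 1656; cumulative 2116. Total 2116.
Order ((P·Q)·R): (P·Q): 18×2 by 2×5 → 18×5, cost 18·2·5 = 180; ((P·Q)·R): 18×5 by 5×46 → 18×46, cost 18·5·46 = 4140; cumulative 4320. Total 4320.
Minimum: 2116.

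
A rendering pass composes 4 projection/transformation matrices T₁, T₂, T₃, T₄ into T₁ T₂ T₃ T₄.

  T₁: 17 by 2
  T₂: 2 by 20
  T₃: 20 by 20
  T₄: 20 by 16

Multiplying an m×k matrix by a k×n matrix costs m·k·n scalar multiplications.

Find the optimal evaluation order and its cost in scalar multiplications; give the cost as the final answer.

Adjacent pairs: T₁T₂ = 17·2·20 = 680; T₂T₃ = 2·20·20 = 800; T₃T₄ = 20·20·16 = 6400.
Length 3: T₁..T₃: k=1: 0+800+17·2·20=1480; k=2: 680+0+17·20·20=7480 → min 1480 | T₂..T₄: k=2: 0+6400+2·20·16=7040; k=3: 800+0+2·20·16=1440 → min 1440.
Length 4: T₁..T₄: k=1: 0+1440+17·2·16=1984; k=2: 680+6400+17·20·16=12520; k=3: 1480+0+17·20·16=6920 → min 1984.
Optimal parenthesization: (T₁ ((T₂ T₃) T₄)) with cost 1984.

1984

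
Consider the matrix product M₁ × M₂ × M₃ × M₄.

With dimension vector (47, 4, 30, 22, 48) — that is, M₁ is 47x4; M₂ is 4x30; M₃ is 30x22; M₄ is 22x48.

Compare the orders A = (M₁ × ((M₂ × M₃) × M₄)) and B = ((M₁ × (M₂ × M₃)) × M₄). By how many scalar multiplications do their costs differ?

40520

Order A = (M₁ × ((M₂ × M₃) × M₄)): (M₂ × M₃): 4×30 by 30×22 → 4×22, cost 4·30·22 = 2640; ((M₂ × M₃) × M₄): 4×22 by 22×48 → 4×48, cost 4·22·48 = 4224; cumulative 6864; (M₁ × ((M₂ × M₃) × M₄)): 47×4 by 4×48 → 47×48, cost 47·4·48 = 9024; cumulative 15888. Total 15888.
Order B = ((M₁ × (M₂ × M₃)) × M₄): (M₂ × M₃): 4×30 by 30×22 → 4×22, cost 4·30·22 = 2640; (M₁ × (M₂ × M₃)): 47×4 by 4×22 → 47×22, cost 47·4·22 = 4136; cumulative 6776; ((M₁ × (M₂ × M₃)) × M₄): 47×22 by 22×48 → 47×48, cost 47·22·48 = 49632; cumulative 56408. Total 56408.
Difference: |15888 − 56408| = 40520.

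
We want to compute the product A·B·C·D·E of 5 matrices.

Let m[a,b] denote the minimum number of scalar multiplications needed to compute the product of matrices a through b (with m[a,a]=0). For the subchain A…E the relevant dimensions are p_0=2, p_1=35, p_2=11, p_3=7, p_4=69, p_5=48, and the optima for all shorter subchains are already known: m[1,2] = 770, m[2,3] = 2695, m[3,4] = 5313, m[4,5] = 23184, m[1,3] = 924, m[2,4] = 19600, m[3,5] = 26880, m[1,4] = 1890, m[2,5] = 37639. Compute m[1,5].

m[1,5] = min over k∈[1,4] of m[1,k]+m[k+1,5]+p_{0}·p_k·p_{5}.
k=1: 0 + 37639 + 2·35·48 = 40999; k=2: 770 + 26880 + 2·11·48 = 28706; k=3: 924 + 23184 + 2·7·48 = 24780; k=4: 1890 + 0 + 2·69·48 = 8514.
Minimum: 8514 at k=4.

8514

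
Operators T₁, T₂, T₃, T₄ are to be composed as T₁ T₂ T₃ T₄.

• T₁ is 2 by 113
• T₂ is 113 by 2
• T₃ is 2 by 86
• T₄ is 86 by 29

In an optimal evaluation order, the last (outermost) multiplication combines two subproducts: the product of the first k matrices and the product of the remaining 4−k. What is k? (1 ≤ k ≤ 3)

Adjacent pairs: T₁T₂ = 2·113·2 = 452; T₂T₃ = 113·2·86 = 19436; T₃T₄ = 2·86·29 = 4988.
Length 3: T₁..T₃: k=1: 0+19436+2·113·86=38872; k=2: 452+0+2·2·86=796 → min 796 | T₂..T₄: k=2: 0+4988+113·2·29=11542; k=3: 19436+0+113·86·29=301258 → min 11542.
Top-level splits: k=1: (T₁..T₁)·(T₂..T₄) → 0+11542+2·113·29 = 18096; k=2: (T₁..T₂)·(T₃..T₄) → 452+4988+2·2·29 = 5556; k=3: (T₁..T₃)·(T₄..T₄) → 796+0+2·86·29 = 5784.
Best split is after T₂, i.e. k = 2.

2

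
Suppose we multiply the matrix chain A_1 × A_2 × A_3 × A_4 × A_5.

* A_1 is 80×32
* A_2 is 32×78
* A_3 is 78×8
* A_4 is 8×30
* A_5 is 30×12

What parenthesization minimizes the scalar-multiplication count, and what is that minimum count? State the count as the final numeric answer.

51008

Adjacent pairs: A_1A_2 = 80·32·78 = 199680; A_2A_3 = 32·78·8 = 19968; A_3A_4 = 78·8·30 = 18720; A_4A_5 = 8·30·12 = 2880.
Length 3: A_1..A_3: k=1: 0+19968+80·32·8=40448; k=2: 199680+0+80·78·8=249600 → min 40448 | A_2..A_4: k=2: 0+18720+32·78·30=93600; k=3: 19968+0+32·8·30=27648 → min 27648 | A_3..A_5: k=3: 0+2880+78·8·12=10368; k=4: 18720+0+78·30·12=46800 → min 10368.
Length 4: A_1..A_4: k=1: 0+27648+80·32·30=104448; k=2: 199680+18720+80·78·30=405600; k=3: 40448+0+80·8·30=59648 → min 59648 | A_2..A_5: k=2: 0+10368+32·78·12=40320; k=3: 19968+2880+32·8·12=25920; k=4: 27648+0+32·30·12=39168 → min 25920.
Length 5: A_1..A_5: k=1: 0+25920+80·32·12=56640; k=2: 199680+10368+80·78·12=284928; k=3: 40448+2880+80·8·12=51008; k=4: 59648+0+80·30·12=88448 → min 51008.
Optimal parenthesization: ((A_1 × (A_2 × A_3)) × (A_4 × A_5)) with cost 51008.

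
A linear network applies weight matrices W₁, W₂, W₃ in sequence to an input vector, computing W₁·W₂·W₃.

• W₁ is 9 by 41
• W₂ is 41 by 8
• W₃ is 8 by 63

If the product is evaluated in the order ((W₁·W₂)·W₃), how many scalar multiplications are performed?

7488

(W₁·W₂): 9×41 by 41×8 → 9×8, cost 9·41·8 = 2952
((W₁·W₂)·W₃): 9×8 by 8×63 → 9×63, cost 9·8·63 = 4536; cumulative 7488
Total: 7488 scalar multiplications.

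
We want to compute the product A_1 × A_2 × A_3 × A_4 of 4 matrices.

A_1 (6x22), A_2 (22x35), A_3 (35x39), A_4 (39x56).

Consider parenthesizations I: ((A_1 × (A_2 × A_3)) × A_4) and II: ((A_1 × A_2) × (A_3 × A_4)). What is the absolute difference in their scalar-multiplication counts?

44538

Order I = ((A_1 × (A_2 × A_3)) × A_4): (A_2 × A_3): 22×35 by 35×39 → 22×39, cost 22·35·39 = 30030; (A_1 × (A_2 × A_3)): 6×22 by 22×39 → 6×39, cost 6·22·39 = 5148; cumulative 35178; ((A_1 × (A_2 × A_3)) × A_4): 6×39 by 39×56 → 6×56, cost 6·39·56 = 13104; cumulative 48282. Total 48282.
Order II = ((A_1 × A_2) × (A_3 × A_4)): (A_1 × A_2): 6×22 by 22×35 → 6×35, cost 6·22·35 = 4620; (A_3 × A_4): 35×39 by 39×56 → 35×56, cost 35·39·56 = 76440; ((A_1 × A_2) × (A_3 × A_4)): 6×35 by 35×56 → 6×56, cost 6·35·56 = 11760; cumulative 92820. Total 92820.
Difference: |48282 − 92820| = 44538.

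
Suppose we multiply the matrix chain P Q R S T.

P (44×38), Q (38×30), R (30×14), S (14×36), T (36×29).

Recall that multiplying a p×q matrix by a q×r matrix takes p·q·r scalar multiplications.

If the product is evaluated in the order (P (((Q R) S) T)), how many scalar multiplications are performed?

(Q R): 38×30 by 30×14 → 38×14, cost 38·30·14 = 15960
((Q R) S): 38×14 by 14×36 → 38×36, cost 38·14·36 = 19152; cumulative 35112
(((Q R) S) T): 38×36 by 36×29 → 38×29, cost 38·36·29 = 39672; cumulative 74784
(P (((Q R) S) T)): 44×38 by 38×29 → 44×29, cost 44·38·29 = 48488; cumulative 123272
Total: 123272 scalar multiplications.

123272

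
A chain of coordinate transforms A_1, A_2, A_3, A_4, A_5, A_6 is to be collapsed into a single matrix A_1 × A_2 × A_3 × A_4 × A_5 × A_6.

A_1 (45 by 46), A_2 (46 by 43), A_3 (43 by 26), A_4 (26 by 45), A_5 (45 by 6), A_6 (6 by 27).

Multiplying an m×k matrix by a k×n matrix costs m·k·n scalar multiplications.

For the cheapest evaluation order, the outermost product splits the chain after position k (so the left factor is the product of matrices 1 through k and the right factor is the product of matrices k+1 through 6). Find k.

5

Adjacent pairs: A_1A_2 = 45·46·43 = 89010; A_2A_3 = 46·43·26 = 51428; A_3A_4 = 43·26·45 = 50310; A_4A_5 = 26·45·6 = 7020; A_5A_6 = 45·6·27 = 7290.
Length 3: A_1..A_3: k=1: 0+51428+45·46·26=105248; k=2: 89010+0+45·43·26=139320 → min 105248 | A_2..A_4: k=2: 0+50310+46·43·45=139320; k=3: 51428+0+46·26·45=105248 → min 105248 | A_3..A_5: k=3: 0+7020+43·26·6=13728; k=4: 50310+0+43·45·6=61920 → min 13728 | A_4..A_6: k=4: 0+7290+26·45·27=38880; k=5: 7020+0+26·6·27=11232 → min 11232.
Length 4: A_1..A_4: k=1: 0+105248+45·46·45=198398; k=2: 89010+50310+45·43·45=226395; k=3: 105248+0+45·26·45=157898 → min 157898 | A_2..A_5: k=2: 0+13728+46·43·6=25596; k=3: 51428+7020+46·26·6=65624; k=4: 105248+0+46·45·6=117668 → min 25596 | A_3..A_6: k=3: 0+11232+43·26·27=41418; k=4: 50310+7290+43·45·27=109845; k=5: 13728+0+43·6·27=20694 → min 20694.
Length 5: A_1..A_5: k=1: 0+25596+45·46·6=38016; k=2: 89010+13728+45·43·6=114348; k=3: 105248+7020+45·26·6=119288; k=4: 157898+0+45·45·6=170048 → min 38016 | A_2..A_6: k=2: 0+20694+46·43·27=74100; k=3: 51428+11232+46·26·27=94952; k=4: 105248+7290+46·45·27=168428; k=5: 25596+0+46·6·27=33048 → min 33048.
Top-level splits: k=1: (A_1..A_1)·(A_2..A_6) → 0+33048+45·46·27 = 88938; k=2: (A_1..A_2)·(A_3..A_6) → 89010+20694+45·43·27 = 161949; k=3: (A_1..A_3)·(A_4..A_6) → 105248+11232+45·26·27 = 148070; k=4: (A_1..A_4)·(A_5..A_6) → 157898+7290+45·45·27 = 219863; k=5: (A_1..A_5)·(A_6..A_6) → 38016+0+45·6·27 = 45306.
Best split is after A_5, i.e. k = 5.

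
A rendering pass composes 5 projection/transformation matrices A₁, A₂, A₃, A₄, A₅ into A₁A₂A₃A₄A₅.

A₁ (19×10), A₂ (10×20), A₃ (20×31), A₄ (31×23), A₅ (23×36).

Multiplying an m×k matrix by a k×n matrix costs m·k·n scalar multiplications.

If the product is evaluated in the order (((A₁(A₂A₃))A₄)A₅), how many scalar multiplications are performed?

(A₂A₃): 10×20 by 20×31 → 10×31, cost 10·20·31 = 6200
(A₁(A₂A₃)): 19×10 by 10×31 → 19×31, cost 19·10·31 = 5890; cumulative 12090
((A₁(A₂A₃))A₄): 19×31 by 31×23 → 19×23, cost 19·31·23 = 13547; cumulative 25637
(((A₁(A₂A₃))A₄)A₅): 19×23 by 23×36 → 19×36, cost 19·23·36 = 15732; cumulative 41369
Total: 41369 scalar multiplications.

41369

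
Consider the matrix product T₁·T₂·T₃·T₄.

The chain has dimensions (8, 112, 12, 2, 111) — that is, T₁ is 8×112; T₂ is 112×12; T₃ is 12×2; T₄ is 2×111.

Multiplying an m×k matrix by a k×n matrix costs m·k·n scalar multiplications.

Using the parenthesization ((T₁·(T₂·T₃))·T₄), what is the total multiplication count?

6256

(T₂·T₃): 112×12 by 12×2 → 112×2, cost 112·12·2 = 2688
(T₁·(T₂·T₃)): 8×112 by 112×2 → 8×2, cost 8·112·2 = 1792; cumulative 4480
((T₁·(T₂·T₃))·T₄): 8×2 by 2×111 → 8×111, cost 8·2·111 = 1776; cumulative 6256
Total: 6256 scalar multiplications.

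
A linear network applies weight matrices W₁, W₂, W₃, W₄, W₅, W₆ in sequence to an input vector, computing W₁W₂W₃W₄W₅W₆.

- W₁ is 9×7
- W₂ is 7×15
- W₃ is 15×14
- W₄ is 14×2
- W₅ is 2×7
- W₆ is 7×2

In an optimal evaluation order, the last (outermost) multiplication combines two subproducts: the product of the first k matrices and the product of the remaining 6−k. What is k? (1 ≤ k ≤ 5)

Adjacent pairs: W₁W₂ = 9·7·15 = 945; W₂W₃ = 7·15·14 = 1470; W₃W₄ = 15·14·2 = 420; W₄W₅ = 14·2·7 = 196; W₅W₆ = 2·7·2 = 28.
Length 3: W₁..W₃: k=1: 0+1470+9·7·14=2352; k=2: 945+0+9·15·14=2835 → min 2352 | W₂..W₄: k=2: 0+420+7·15·2=630; k=3: 1470+0+7·14·2=1666 → min 630 | W₃..W₅: k=3: 0+196+15·14·7=1666; k=4: 420+0+15·2·7=630 → min 630 | W₄..W₆: k=4: 0+28+14·2·2=84; k=5: 196+0+14·7·2=392 → min 84.
Length 4: W₁..W₄: k=1: 0+630+9·7·2=756; k=2: 945+420+9·15·2=1635; k=3: 2352+0+9·14·2=2604 → min 756 | W₂..W₅: k=2: 0+630+7·15·7=1365; k=3: 1470+196+7·14·7=2352; k=4: 630+0+7·2·7=728 → min 728 | W₃..W₆: k=3: 0+84+15·14·2=504; k=4: 420+28+15·2·2=508; k=5: 630+0+15·7·2=840 → min 504.
Length 5: W₁..W₅: k=1: 0+728+9·7·7=1169; k=2: 945+630+9·15·7=2520; k=3: 2352+196+9·14·7=3430; k=4: 756+0+9·2·7=882 → min 882 | W₂..W₆: k=2: 0+504+7·15·2=714; k=3: 1470+84+7·14·2=1750; k=4: 630+28+7·2·2=686; k=5: 728+0+7·7·2=826 → min 686.
Top-level splits: k=1: (W₁..W₁)·(W₂..W₆) → 0+686+9·7·2 = 812; k=2: (W₁..W₂)·(W₃..W₆) → 945+504+9·15·2 = 1719; k=3: (W₁..W₃)·(W₄..W₆) → 2352+84+9·14·2 = 2688; k=4: (W₁..W₄)·(W₅..W₆) → 756+28+9·2·2 = 820; k=5: (W₁..W₅)·(W₆..W₆) → 882+0+9·7·2 = 1008.
Best split is after W₁, i.e. k = 1.

1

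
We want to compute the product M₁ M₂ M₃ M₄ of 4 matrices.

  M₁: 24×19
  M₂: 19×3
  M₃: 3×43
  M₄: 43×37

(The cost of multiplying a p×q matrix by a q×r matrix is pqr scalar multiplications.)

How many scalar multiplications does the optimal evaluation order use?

8805

Adjacent pairs: M₁M₂ = 24·19·3 = 1368; M₂M₃ = 19·3·43 = 2451; M₃M₄ = 3·43·37 = 4773.
Length 3: M₁..M₃: k=1: 0+2451+24·19·43=22059; k=2: 1368+0+24·3·43=4464 → min 4464 | M₂..M₄: k=2: 0+4773+19·3·37=6882; k=3: 2451+0+19·43·37=32680 → min 6882.
Length 4: M₁..M₄: k=1: 0+6882+24·19·37=23754; k=2: 1368+4773+24·3·37=8805; k=3: 4464+0+24·43·37=42648 → min 8805.
Optimal order: ((M₁ M₂) (M₃ M₄)) with cost 8805.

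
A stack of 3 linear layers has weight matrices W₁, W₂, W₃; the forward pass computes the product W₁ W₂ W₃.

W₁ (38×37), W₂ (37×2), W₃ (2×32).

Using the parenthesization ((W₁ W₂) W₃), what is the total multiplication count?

5244

(W₁ W₂): 38×37 by 37×2 → 38×2, cost 38·37·2 = 2812
((W₁ W₂) W₃): 38×2 by 2×32 → 38×32, cost 38·2·32 = 2432; cumulative 5244
Total: 5244 scalar multiplications.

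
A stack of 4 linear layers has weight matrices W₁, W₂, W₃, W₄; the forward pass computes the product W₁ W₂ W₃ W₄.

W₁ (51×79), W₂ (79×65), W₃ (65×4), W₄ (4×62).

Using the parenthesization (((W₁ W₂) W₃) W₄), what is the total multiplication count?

(W₁ W₂): 51×79 by 79×65 → 51×65, cost 51·79·65 = 261885
((W₁ W₂) W₃): 51×65 by 65×4 → 51×4, cost 51·65·4 = 13260; cumulative 275145
(((W₁ W₂) W₃) W₄): 51×4 by 4×62 → 51×62, cost 51·4·62 = 12648; cumulative 287793
Total: 287793 scalar multiplications.

287793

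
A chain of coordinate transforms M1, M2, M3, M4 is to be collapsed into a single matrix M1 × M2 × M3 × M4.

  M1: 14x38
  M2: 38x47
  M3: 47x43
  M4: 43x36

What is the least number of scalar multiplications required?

Adjacent pairs: M1M2 = 14·38·47 = 25004; M2M3 = 38·47·43 = 76798; M3M4 = 47·43·36 = 72756.
Length 3: M1..M3: k=1: 0+76798+14·38·43=99674; k=2: 25004+0+14·47·43=53298 → min 53298 | M2..M4: k=2: 0+72756+38·47·36=137052; k=3: 76798+0+38·43·36=135622 → min 135622.
Length 4: M1..M4: k=1: 0+135622+14·38·36=154774; k=2: 25004+72756+14·47·36=121448; k=3: 53298+0+14·43·36=74970 → min 74970.
Optimal order: (((M1 × M2) × M3) × M4) with cost 74970.

74970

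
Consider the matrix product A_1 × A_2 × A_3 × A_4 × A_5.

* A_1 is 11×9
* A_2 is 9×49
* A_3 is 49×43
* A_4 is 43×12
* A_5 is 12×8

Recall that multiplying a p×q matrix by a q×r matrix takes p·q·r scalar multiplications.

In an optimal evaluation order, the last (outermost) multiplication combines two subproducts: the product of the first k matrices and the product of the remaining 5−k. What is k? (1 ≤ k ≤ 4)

1

Adjacent pairs: A_1A_2 = 11·9·49 = 4851; A_2A_3 = 9·49·43 = 18963; A_3A_4 = 49·43·12 = 25284; A_4A_5 = 43·12·8 = 4128.
Length 3: A_1..A_3: k=1: 0+18963+11·9·43=23220; k=2: 4851+0+11·49·43=28028 → min 23220 | A_2..A_4: k=2: 0+25284+9·49·12=30576; k=3: 18963+0+9·43·12=23607 → min 23607 | A_3..A_5: k=3: 0+4128+49·43·8=20984; k=4: 25284+0+49·12·8=29988 → min 20984.
Length 4: A_1..A_4: k=1: 0+23607+11·9·12=24795; k=2: 4851+25284+11·49·12=36603; k=3: 23220+0+11·43·12=28896 → min 24795 | A_2..A_5: k=2: 0+20984+9·49·8=24512; k=3: 18963+4128+9·43·8=26187; k=4: 23607+0+9·12·8=24471 → min 24471.
Top-level splits: k=1: (A_1..A_1)·(A_2..A_5) → 0+24471+11·9·8 = 25263; k=2: (A_1..A_2)·(A_3..A_5) → 4851+20984+11·49·8 = 30147; k=3: (A_1..A_3)·(A_4..A_5) → 23220+4128+11·43·8 = 31132; k=4: (A_1..A_4)·(A_5..A_5) → 24795+0+11·12·8 = 25851.
Best split is after A_1, i.e. k = 1.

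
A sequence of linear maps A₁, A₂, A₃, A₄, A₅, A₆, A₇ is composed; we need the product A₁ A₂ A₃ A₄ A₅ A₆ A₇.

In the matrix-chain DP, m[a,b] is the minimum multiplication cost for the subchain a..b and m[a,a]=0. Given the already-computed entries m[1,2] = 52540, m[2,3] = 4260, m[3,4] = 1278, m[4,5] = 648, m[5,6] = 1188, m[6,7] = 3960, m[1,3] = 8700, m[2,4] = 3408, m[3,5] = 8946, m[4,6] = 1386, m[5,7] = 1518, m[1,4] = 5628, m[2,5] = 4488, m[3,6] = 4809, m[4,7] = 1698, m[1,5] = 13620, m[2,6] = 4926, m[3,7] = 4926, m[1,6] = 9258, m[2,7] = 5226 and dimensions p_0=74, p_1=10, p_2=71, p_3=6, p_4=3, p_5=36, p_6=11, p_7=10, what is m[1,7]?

m[1,7] = min over k∈[1,6] of m[1,k]+m[k+1,7]+p_{0}·p_k·p_{7}.
k=1: 0 + 5226 + 74·10·10 = 12626; k=2: 52540 + 4926 + 74·71·10 = 110006; k=3: 8700 + 1698 + 74·6·10 = 14838; k=4: 5628 + 1518 + 74·3·10 = 9366; k=5: 13620 + 3960 + 74·36·10 = 44220; k=6: 9258 + 0 + 74·11·10 = 17398.
Minimum: 9366 at k=4.

9366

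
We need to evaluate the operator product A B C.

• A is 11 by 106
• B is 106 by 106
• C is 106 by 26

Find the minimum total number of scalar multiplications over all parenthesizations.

Order (A (B C)): (B C): 106×106 by 106×26 → 106×26, cost 106·106·26 = 292136; (A (B C)): 11×106 by 106×26 → 11×26, cost 11·106·26 = 30316; cumulative 322452. Total 322452.
Order ((A B) C): (A B): 11×106 by 106×106 → 11×106, cost 11·106·106 = 123596; ((A B) C): 11×106 by 106×26 → 11×26, cost 11·106·26 = 30316; cumulative 153912. Total 153912.
Minimum: 153912.

153912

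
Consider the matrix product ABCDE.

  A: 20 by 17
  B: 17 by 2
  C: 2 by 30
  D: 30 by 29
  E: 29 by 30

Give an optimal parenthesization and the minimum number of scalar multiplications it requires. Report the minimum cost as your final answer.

Adjacent pairs: AB = 20·17·2 = 680; BC = 17·2·30 = 1020; CD = 2·30·29 = 1740; DE = 30·29·30 = 26100.
Length 3: A..C: k=1: 0+1020+20·17·30=11220; k=2: 680+0+20·2·30=1880 → min 1880 | B..D: k=2: 0+1740+17·2·29=2726; k=3: 1020+0+17·30·29=15810 → min 2726 | C..E: k=3: 0+26100+2·30·30=27900; k=4: 1740+0+2·29·30=3480 → min 3480.
Length 4: A..D: k=1: 0+2726+20·17·29=12586; k=2: 680+1740+20·2·29=3580; k=3: 1880+0+20·30·29=19280 → min 3580 | B..E: k=2: 0+3480+17·2·30=4500; k=3: 1020+26100+17·30·30=42420; k=4: 2726+0+17·29·30=17516 → min 4500.
Length 5: A..E: k=1: 0+4500+20·17·30=14700; k=2: 680+3480+20·2·30=5360; k=3: 1880+26100+20·30·30=45980; k=4: 3580+0+20·29·30=20980 → min 5360.
Optimal parenthesization: ((AB)((CD)E)) with cost 5360.

5360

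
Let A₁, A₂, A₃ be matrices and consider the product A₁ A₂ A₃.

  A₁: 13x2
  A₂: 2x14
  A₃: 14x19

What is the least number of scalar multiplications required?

1026

Order (A₁ (A₂ A₃)): (A₂ A₃): 2×14 by 14×19 → 2×19, cost 2·14·19 = 532; (A₁ (A₂ A₃)): 13×2 by 2×19 → 13×19, cost 13·2·19 = 494; cumulative 1026. Total 1026.
Order ((A₁ A₂) A₃): (A₁ A₂): 13×2 by 2×14 → 13×14, cost 13·2·14 = 364; ((A₁ A₂) A₃): 13×14 by 14×19 → 13×19, cost 13·14·19 = 3458; cumulative 3822. Total 3822.
Minimum: 1026.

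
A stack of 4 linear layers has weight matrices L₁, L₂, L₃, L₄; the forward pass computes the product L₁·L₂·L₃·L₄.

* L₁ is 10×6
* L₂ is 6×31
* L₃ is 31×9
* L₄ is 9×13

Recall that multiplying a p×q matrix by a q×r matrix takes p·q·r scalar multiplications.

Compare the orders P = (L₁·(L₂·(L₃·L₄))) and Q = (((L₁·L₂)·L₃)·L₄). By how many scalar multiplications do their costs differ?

Order P = (L₁·(L₂·(L₃·L₄))): (L₃·L₄): 31×9 by 9×13 → 31×13, cost 31·9·13 = 3627; (L₂·(L₃·L₄)): 6×31 by 31×13 → 6×13, cost 6·31·13 = 2418; cumulative 6045; (L₁·(L₂·(L₃·L₄))): 10×6 by 6×13 → 10×13, cost 10·6·13 = 780; cumulative 6825. Total 6825.
Order Q = (((L₁·L₂)·L₃)·L₄): (L₁·L₂): 10×6 by 6×31 → 10×31, cost 10·6·31 = 1860; ((L₁·L₂)·L₃): 10×31 by 31×9 → 10×9, cost 10·31·9 = 2790; cumulative 4650; (((L₁·L₂)·L₃)·L₄): 10×9 by 9×13 → 10×13, cost 10·9·13 = 1170; cumulative 5820. Total 5820.
Difference: |6825 − 5820| = 1005.

1005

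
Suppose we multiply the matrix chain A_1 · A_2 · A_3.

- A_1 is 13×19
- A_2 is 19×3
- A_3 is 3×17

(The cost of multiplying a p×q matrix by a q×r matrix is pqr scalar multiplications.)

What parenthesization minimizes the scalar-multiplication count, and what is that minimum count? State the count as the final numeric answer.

(A_1 · (A_2 · A_3)): cost 5168.
((A_1 · A_2) · A_3): cost 1404.
Optimal: ((A_1 · A_2) · A_3) with cost 1404.

1404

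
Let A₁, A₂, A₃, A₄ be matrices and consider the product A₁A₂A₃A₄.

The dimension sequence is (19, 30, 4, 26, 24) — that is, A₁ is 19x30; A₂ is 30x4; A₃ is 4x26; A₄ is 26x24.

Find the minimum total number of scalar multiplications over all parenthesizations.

6600

Adjacent pairs: A₁A₂ = 19·30·4 = 2280; A₂A₃ = 30·4·26 = 3120; A₃A₄ = 4·26·24 = 2496.
Length 3: A₁..A₃: k=1: 0+3120+19·30·26=17940; k=2: 2280+0+19·4·26=4256 → min 4256 | A₂..A₄: k=2: 0+2496+30·4·24=5376; k=3: 3120+0+30·26·24=21840 → min 5376.
Length 4: A₁..A₄: k=1: 0+5376+19·30·24=19056; k=2: 2280+2496+19·4·24=6600; k=3: 4256+0+19·26·24=16112 → min 6600.
Optimal order: ((A₁A₂)(A₃A₄)) with cost 6600.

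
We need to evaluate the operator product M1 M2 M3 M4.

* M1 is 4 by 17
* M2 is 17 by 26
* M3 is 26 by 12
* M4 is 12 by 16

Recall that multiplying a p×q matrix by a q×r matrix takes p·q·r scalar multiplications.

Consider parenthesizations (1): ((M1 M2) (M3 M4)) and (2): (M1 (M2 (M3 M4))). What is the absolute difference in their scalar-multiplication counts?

4728

Order (1) = ((M1 M2) (M3 M4)): (M1 M2): 4×17 by 17×26 → 4×26, cost 4·17·26 = 1768; (M3 M4): 26×12 by 12×16 → 26×16, cost 26·12·16 = 4992; ((M1 M2) (M3 M4)): 4×26 by 26×16 → 4×16, cost 4·26·16 = 1664; cumulative 8424. Total 8424.
Order (2) = (M1 (M2 (M3 M4))): (M3 M4): 26×12 by 12×16 → 26×16, cost 26·12·16 = 4992; (M2 (M3 M4)): 17×26 by 26×16 → 17×16, cost 17·26·16 = 7072; cumulative 12064; (M1 (M2 (M3 M4))): 4×17 by 17×16 → 4×16, cost 4·17·16 = 1088; cumulative 13152. Total 13152.
Difference: |8424 − 13152| = 4728.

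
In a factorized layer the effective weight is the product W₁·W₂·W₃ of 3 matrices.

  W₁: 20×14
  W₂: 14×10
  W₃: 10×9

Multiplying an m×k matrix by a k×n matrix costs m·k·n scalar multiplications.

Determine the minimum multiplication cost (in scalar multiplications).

3780

Order (W₁·(W₂·W₃)): (W₂·W₃): 14×10 by 10×9 → 14×9, cost 14·10·9 = 1260; (W₁·(W₂·W₃)): 20×14 by 14×9 → 20×9, cost 20·14·9 = 2520; cumulative 3780. Total 3780.
Order ((W₁·W₂)·W₃): (W₁·W₂): 20×14 by 14×10 → 20×10, cost 20·14·10 = 2800; ((W₁·W₂)·W₃): 20×10 by 10×9 → 20×9, cost 20·10·9 = 1800; cumulative 4600. Total 4600.
Minimum: 3780.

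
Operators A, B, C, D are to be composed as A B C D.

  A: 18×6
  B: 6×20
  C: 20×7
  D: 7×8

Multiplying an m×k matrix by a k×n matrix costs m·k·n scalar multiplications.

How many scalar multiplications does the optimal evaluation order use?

Adjacent pairs: AB = 18·6·20 = 2160; BC = 6·20·7 = 840; CD = 20·7·8 = 1120.
Length 3: A..C: k=1: 0+840+18·6·7=1596; k=2: 2160+0+18·20·7=4680 → min 1596 | B..D: k=2: 0+1120+6·20·8=2080; k=3: 840+0+6·7·8=1176 → min 1176.
Length 4: A..D: k=1: 0+1176+18·6·8=2040; k=2: 2160+1120+18·20·8=6160; k=3: 1596+0+18·7·8=2604 → min 2040.
Optimal order: (A ((B C) D)) with cost 2040.

2040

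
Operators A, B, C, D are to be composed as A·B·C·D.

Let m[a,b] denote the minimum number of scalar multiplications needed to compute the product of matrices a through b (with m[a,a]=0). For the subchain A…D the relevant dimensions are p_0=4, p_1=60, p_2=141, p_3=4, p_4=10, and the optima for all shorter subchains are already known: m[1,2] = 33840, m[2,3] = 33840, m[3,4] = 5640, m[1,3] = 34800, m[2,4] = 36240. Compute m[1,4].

34960

m[1,4] = min over k∈[1,3] of m[1,k]+m[k+1,4]+p_{0}·p_k·p_{4}.
k=1: 0 + 36240 + 4·60·10 = 38640; k=2: 33840 + 5640 + 4·141·10 = 45120; k=3: 34800 + 0 + 4·4·10 = 34960.
Minimum: 34960 at k=3.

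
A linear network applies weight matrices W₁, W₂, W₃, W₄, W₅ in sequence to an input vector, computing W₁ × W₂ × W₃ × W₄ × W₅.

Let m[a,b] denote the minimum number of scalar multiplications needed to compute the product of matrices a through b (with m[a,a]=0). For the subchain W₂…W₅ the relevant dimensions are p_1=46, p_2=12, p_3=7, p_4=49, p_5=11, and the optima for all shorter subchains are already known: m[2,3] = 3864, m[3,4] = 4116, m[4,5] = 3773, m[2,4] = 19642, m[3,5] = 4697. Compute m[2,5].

m[2,5] = min over k∈[2,4] of m[2,k]+m[k+1,5]+p_{1}·p_k·p_{5}.
k=2: 0 + 4697 + 46·12·11 = 10769; k=3: 3864 + 3773 + 46·7·11 = 11179; k=4: 19642 + 0 + 46·49·11 = 44436.
Minimum: 10769 at k=2.

10769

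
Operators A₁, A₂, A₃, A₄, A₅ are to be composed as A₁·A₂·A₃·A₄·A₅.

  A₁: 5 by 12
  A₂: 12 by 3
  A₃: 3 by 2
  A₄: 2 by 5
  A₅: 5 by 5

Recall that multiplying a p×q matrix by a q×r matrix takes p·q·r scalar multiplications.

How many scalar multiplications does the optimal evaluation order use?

292

Adjacent pairs: A₁A₂ = 5·12·3 = 180; A₂A₃ = 12·3·2 = 72; A₃A₄ = 3·2·5 = 30; A₄A₅ = 2·5·5 = 50.
Length 3: A₁..A₃: k=1: 0+72+5·12·2=192; k=2: 180+0+5·3·2=210 → min 192 | A₂..A₄: k=2: 0+30+12·3·5=210; k=3: 72+0+12·2·5=192 → min 192 | A₃..A₅: k=3: 0+50+3·2·5=80; k=4: 30+0+3·5·5=105 → min 80.
Length 4: A₁..A₄: k=1: 0+192+5·12·5=492; k=2: 180+30+5·3·5=285; k=3: 192+0+5·2·5=242 → min 242 | A₂..A₅: k=2: 0+80+12·3·5=260; k=3: 72+50+12·2·5=242; k=4: 192+0+12·5·5=492 → min 242.
Length 5: A₁..A₅: k=1: 0+242+5·12·5=542; k=2: 180+80+5·3·5=335; k=3: 192+50+5·2·5=292; k=4: 242+0+5·5·5=367 → min 292.
Optimal order: ((A₁·(A₂·A₃))·(A₄·A₅)) with cost 292.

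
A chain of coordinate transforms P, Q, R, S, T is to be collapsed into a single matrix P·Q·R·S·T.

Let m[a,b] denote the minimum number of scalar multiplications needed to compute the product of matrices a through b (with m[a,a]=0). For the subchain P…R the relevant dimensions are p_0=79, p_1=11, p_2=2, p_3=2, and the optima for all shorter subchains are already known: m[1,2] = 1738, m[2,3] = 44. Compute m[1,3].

m[1,3] = min over k∈[1,2] of m[1,k]+m[k+1,3]+p_{0}·p_k·p_{3}.
k=1: 0 + 44 + 79·11·2 = 1782; k=2: 1738 + 0 + 79·2·2 = 2054.
Minimum: 1782 at k=1.

1782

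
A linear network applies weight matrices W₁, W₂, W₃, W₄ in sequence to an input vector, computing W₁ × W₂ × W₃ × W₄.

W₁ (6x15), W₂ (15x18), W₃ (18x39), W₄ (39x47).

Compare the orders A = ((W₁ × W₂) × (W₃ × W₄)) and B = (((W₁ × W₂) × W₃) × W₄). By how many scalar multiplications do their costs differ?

Order A = ((W₁ × W₂) × (W₃ × W₄)): (W₁ × W₂): 6×15 by 15×18 → 6×18, cost 6·15·18 = 1620; (W₃ × W₄): 18×39 by 39×47 → 18×47, cost 18·39·47 = 32994; ((W₁ × W₂) × (W₃ × W₄)): 6×18 by 18×47 → 6×47, cost 6·18·47 = 5076; cumulative 39690. Total 39690.
Order B = (((W₁ × W₂) × W₃) × W₄): (W₁ × W₂): 6×15 by 15×18 → 6×18, cost 6·15·18 = 1620; ((W₁ × W₂) × W₃): 6×18 by 18×39 → 6×39, cost 6·18·39 = 4212; cumulative 5832; (((W₁ × W₂) × W₃) × W₄): 6×39 by 39×47 → 6×47, cost 6·39·47 = 10998; cumulative 16830. Total 16830.
Difference: |39690 − 16830| = 22860.

22860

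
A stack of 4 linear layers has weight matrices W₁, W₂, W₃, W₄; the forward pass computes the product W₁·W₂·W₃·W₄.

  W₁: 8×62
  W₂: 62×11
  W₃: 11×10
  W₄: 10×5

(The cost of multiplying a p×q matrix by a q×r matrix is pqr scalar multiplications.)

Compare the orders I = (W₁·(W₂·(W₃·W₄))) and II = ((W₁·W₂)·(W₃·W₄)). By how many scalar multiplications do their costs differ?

6

Order I = (W₁·(W₂·(W₃·W₄))): (W₃·W₄): 11×10 by 10×5 → 11×5, cost 11·10·5 = 550; (W₂·(W₃·W₄)): 62×11 by 11×5 → 62×5, cost 62·11·5 = 3410; cumulative 3960; (W₁·(W₂·(W₃·W₄))): 8×62 by 62×5 → 8×5, cost 8·62·5 = 2480; cumulative 6440. Total 6440.
Order II = ((W₁·W₂)·(W₃·W₄)): (W₁·W₂): 8×62 by 62×11 → 8×11, cost 8·62·11 = 5456; (W₃·W₄): 11×10 by 10×5 → 11×5, cost 11·10·5 = 550; ((W₁·W₂)·(W₃·W₄)): 8×11 by 11×5 → 8×5, cost 8·11·5 = 440; cumulative 6446. Total 6446.
Difference: |6440 − 6446| = 6.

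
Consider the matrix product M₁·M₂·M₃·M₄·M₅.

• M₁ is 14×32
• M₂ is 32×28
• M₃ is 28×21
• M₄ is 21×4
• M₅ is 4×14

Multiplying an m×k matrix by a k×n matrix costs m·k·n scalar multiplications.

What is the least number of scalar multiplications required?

Adjacent pairs: M₁M₂ = 14·32·28 = 12544; M₂M₃ = 32·28·21 = 18816; M₃M₄ = 28·21·4 = 2352; M₄M₅ = 21·4·14 = 1176.
Length 3: M₁..M₃: k=1: 0+18816+14·32·21=28224; k=2: 12544+0+14·28·21=20776 → min 20776 | M₂..M₄: k=2: 0+2352+32·28·4=5936; k=3: 18816+0+32·21·4=21504 → min 5936 | M₃..M₅: k=3: 0+1176+28·21·14=9408; k=4: 2352+0+28·4·14=3920 → min 3920.
Length 4: M₁..M₄: k=1: 0+5936+14·32·4=7728; k=2: 12544+2352+14·28·4=16464; k=3: 20776+0+14·21·4=21952 → min 7728 | M₂..M₅: k=2: 0+3920+32·28·14=16464; k=3: 18816+1176+32·21·14=29400; k=4: 5936+0+32·4·14=7728 → min 7728.
Length 5: M₁..M₅: k=1: 0+7728+14·32·14=14000; k=2: 12544+3920+14·28·14=21952; k=3: 20776+1176+14·21·14=26068; k=4: 7728+0+14·4·14=8512 → min 8512.
Optimal order: ((M₁·(M₂·(M₃·M₄)))·M₅) with cost 8512.

8512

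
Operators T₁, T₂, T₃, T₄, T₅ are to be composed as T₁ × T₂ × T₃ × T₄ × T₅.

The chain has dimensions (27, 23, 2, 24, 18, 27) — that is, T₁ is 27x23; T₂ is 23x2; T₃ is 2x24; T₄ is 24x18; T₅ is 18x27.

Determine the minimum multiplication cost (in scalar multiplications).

Adjacent pairs: T₁T₂ = 27·23·2 = 1242; T₂T₃ = 23·2·24 = 1104; T₃T₄ = 2·24·18 = 864; T₄T₅ = 24·18·27 = 11664.
Length 3: T₁..T₃: k=1: 0+1104+27·23·24=16008; k=2: 1242+0+27·2·24=2538 → min 2538 | T₂..T₄: k=2: 0+864+23·2·18=1692; k=3: 1104+0+23·24·18=11040 → min 1692 | T₃..T₅: k=3: 0+11664+2·24·27=12960; k=4: 864+0+2·18·27=1836 → min 1836.
Length 4: T₁..T₄: k=1: 0+1692+27·23·18=12870; k=2: 1242+864+27·2·18=3078; k=3: 2538+0+27·24·18=14202 → min 3078 | T₂..T₅: k=2: 0+1836+23·2·27=3078; k=3: 1104+11664+23·24·27=27672; k=4: 1692+0+23·18·27=12870 → min 3078.
Length 5: T₁..T₅: k=1: 0+3078+27·23·27=19845; k=2: 1242+1836+27·2·27=4536; k=3: 2538+11664+27·24·27=31698; k=4: 3078+0+27·18·27=16200 → min 4536.
Optimal order: ((T₁ × T₂) × ((T₃ × T₄) × T₅)) with cost 4536.

4536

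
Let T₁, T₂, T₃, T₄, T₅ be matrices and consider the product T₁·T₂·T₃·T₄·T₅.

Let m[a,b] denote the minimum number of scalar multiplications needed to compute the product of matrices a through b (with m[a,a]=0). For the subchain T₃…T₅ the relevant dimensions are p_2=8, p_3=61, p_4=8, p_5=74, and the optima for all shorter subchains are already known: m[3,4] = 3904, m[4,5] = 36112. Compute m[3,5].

m[3,5] = min over k∈[3,4] of m[3,k]+m[k+1,5]+p_{2}·p_k·p_{5}.
k=3: 0 + 36112 + 8·61·74 = 72224; k=4: 3904 + 0 + 8·8·74 = 8640.
Minimum: 8640 at k=4.

8640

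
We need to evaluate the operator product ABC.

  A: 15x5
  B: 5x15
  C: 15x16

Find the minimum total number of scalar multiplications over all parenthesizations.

2400

Order (A(BC)): (BC): 5×15 by 15×16 → 5×16, cost 5·15·16 = 1200; (A(BC)): 15×5 by 5×16 → 15×16, cost 15·5·16 = 1200; cumulative 2400. Total 2400.
Order ((AB)C): (AB): 15×5 by 5×15 → 15×15, cost 15·5·15 = 1125; ((AB)C): 15×15 by 15×16 → 15×16, cost 15·15·16 = 3600; cumulative 4725. Total 4725.
Minimum: 2400.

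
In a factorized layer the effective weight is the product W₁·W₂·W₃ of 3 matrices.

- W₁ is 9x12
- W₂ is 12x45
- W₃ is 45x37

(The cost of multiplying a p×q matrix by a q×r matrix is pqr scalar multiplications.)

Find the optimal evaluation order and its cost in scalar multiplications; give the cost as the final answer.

19845

(W₁·(W₂·W₃)): cost 23976.
((W₁·W₂)·W₃): cost 19845.
Optimal: ((W₁·W₂)·W₃) with cost 19845.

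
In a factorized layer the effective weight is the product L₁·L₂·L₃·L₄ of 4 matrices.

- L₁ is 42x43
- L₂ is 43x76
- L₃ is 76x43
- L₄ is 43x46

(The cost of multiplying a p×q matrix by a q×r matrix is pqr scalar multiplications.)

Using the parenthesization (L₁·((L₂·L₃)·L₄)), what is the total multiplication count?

(L₂·L₃): 43×76 by 76×43 → 43×43, cost 43·76·43 = 140524
((L₂·L₃)·L₄): 43×43 by 43×46 → 43×46, cost 43·43·46 = 85054; cumulative 225578
(L₁·((L₂·L₃)·L₄)): 42×43 by 43×46 → 42×46, cost 42·43·46 = 83076; cumulative 308654
Total: 308654 scalar multiplications.

308654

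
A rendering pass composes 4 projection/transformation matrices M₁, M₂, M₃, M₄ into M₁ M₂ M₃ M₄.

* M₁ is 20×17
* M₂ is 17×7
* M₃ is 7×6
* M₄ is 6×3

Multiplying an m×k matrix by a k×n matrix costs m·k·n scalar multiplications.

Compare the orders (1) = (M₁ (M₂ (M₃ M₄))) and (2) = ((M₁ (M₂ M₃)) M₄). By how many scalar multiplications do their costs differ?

1611

Order (1) = (M₁ (M₂ (M₃ M₄))): (M₃ M₄): 7×6 by 6×3 → 7×3, cost 7·6·3 = 126; (M₂ (M₃ M₄)): 17×7 by 7×3 → 17×3, cost 17·7·3 = 357; cumulative 483; (M₁ (M₂ (M₃ M₄))): 20×17 by 17×3 → 20×3, cost 20·17·3 = 1020; cumulative 1503. Total 1503.
Order (2) = ((M₁ (M₂ M₃)) M₄): (M₂ M₃): 17×7 by 7×6 → 17×6, cost 17·7·6 = 714; (M₁ (M₂ M₃)): 20×17 by 17×6 → 20×6, cost 20·17·6 = 2040; cumulative 2754; ((M₁ (M₂ M₃)) M₄): 20×6 by 6×3 → 20×3, cost 20·6·3 = 360; cumulative 3114. Total 3114.
Difference: |1503 − 3114| = 1611.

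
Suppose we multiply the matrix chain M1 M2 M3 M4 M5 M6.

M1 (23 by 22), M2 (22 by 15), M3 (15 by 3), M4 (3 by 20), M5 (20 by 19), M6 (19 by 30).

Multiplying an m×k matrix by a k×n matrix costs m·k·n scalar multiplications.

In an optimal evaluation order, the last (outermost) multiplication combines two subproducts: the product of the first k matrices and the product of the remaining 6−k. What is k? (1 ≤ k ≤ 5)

3

Adjacent pairs: M1M2 = 23·22·15 = 7590; M2M3 = 22·15·3 = 990; M3M4 = 15·3·20 = 900; M4M5 = 3·20·19 = 1140; M5M6 = 20·19·30 = 11400.
Length 3: M1..M3: k=1: 0+990+23·22·3=2508; k=2: 7590+0+23·15·3=8625 → min 2508 | M2..M4: k=2: 0+900+22·15·20=7500; k=3: 990+0+22·3·20=2310 → min 2310 | M3..M5: k=3: 0+1140+15·3·19=1995; k=4: 900+0+15·20·19=6600 → min 1995 | M4..M6: k=4: 0+11400+3·20·30=13200; k=5: 1140+0+3·19·30=2850 → min 2850.
Length 4: M1..M4: k=1: 0+2310+23·22·20=12430; k=2: 7590+900+23·15·20=15390; k=3: 2508+0+23·3·20=3888 → min 3888 | M2..M5: k=2: 0+1995+22·15·19=8265; k=3: 990+1140+22·3·19=3384; k=4: 2310+0+22·20·19=10670 → min 3384 | M3..M6: k=3: 0+2850+15·3·30=4200; k=4: 900+11400+15·20·30=21300; k=5: 1995+0+15·19·30=10545 → min 4200.
Length 5: M1..M5: k=1: 0+3384+23·22·19=12998; k=2: 7590+1995+23·15·19=16140; k=3: 2508+1140+23·3·19=4959; k=4: 3888+0+23·20·19=12628 → min 4959 | M2..M6: k=2: 0+4200+22·15·30=14100; k=3: 990+2850+22·3·30=5820; k=4: 2310+11400+22·20·30=26910; k=5: 3384+0+22·19·30=15924 → min 5820.
Top-level splits: k=1: (M1..M1)·(M2..M6) → 0+5820+23·22·30 = 21000; k=2: (M1..M2)·(M3..M6) → 7590+4200+23·15·30 = 22140; k=3: (M1..M3)·(M4..M6) → 2508+2850+23·3·30 = 7428; k=4: (M1..M4)·(M5..M6) → 3888+11400+23·20·30 = 29088; k=5: (M1..M5)·(M6..M6) → 4959+0+23·19·30 = 18069.
Best split is after M3, i.e. k = 3.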